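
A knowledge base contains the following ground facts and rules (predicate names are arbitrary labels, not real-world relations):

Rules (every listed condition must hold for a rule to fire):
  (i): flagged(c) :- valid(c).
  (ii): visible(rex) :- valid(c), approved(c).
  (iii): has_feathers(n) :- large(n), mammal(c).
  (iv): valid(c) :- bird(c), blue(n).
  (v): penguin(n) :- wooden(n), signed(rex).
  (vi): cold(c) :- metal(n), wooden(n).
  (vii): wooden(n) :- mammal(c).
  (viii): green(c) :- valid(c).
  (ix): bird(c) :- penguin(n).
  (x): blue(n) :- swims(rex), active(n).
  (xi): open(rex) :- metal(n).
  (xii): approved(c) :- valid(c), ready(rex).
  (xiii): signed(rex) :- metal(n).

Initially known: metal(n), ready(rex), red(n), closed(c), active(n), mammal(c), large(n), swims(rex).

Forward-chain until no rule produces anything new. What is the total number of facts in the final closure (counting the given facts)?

21

Round 1 — (iii), (vii), (x), (xi), (xiii), derive has_feathers(n), wooden(n), blue(n), open(rex), signed(rex).
Round 2 — (v), (vi), derive penguin(n), cold(c).
Round 3 — (ix), derive bird(c).
Round 4 — (iv), derive valid(c).
Round 5 — (i), (viii), (xii), derive flagged(c), green(c), approved(c).
Round 6 — (ii), derive visible(rex).
Closure: {active(n), approved(c), bird(c), blue(n), closed(c), cold(c), flagged(c), green(c), has_feathers(n), large(n), mammal(c), metal(n), open(rex), penguin(n), ready(rex), red(n), signed(rex), swims(rex), valid(c), visible(rex), wooden(n)} — 21 facts.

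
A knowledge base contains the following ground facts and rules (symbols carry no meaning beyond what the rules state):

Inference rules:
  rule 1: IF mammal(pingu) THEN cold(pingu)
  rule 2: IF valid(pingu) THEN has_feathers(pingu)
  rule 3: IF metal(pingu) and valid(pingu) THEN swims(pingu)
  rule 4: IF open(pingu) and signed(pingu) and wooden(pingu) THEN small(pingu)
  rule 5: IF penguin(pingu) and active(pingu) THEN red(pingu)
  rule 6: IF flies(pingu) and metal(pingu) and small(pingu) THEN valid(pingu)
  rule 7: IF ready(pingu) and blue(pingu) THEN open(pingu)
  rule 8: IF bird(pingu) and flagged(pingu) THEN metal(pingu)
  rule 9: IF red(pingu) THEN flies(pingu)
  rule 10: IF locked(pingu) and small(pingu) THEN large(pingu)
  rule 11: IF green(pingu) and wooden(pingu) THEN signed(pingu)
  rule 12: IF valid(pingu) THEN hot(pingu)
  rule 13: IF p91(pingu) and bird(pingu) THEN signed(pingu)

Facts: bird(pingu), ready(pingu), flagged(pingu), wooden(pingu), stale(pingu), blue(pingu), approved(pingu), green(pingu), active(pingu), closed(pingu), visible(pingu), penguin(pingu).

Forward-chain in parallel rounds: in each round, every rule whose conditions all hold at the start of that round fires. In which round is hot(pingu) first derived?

[1] rule 5 [IF penguin(pingu) and active(pingu) THEN red(pingu)]; rule 7 [IF ready(pingu) and blue(pingu) THEN open(pingu)]; rule 8 [IF bird(pingu) and flagged(pingu) THEN metal(pingu)]; rule 11 [IF green(pingu) and wooden(pingu) THEN signed(pingu)]. ⇒ new: red(pingu), open(pingu), metal(pingu), signed(pingu).
[2] rule 4 [IF open(pingu) and signed(pingu) and wooden(pingu) THEN small(pingu)]; rule 9 [IF red(pingu) THEN flies(pingu)]. ⇒ new: small(pingu), flies(pingu).
[3] rule 6 [IF flies(pingu) and metal(pingu) and small(pingu) THEN valid(pingu)]. ⇒ new: valid(pingu).
[4] rule 2 [IF valid(pingu) THEN has_feathers(pingu)]; rule 3 [IF metal(pingu) and valid(pingu) THEN swims(pingu)]; rule 12 [IF valid(pingu) THEN hot(pingu)]. ⇒ new: has_feathers(pingu), swims(pingu), hot(pingu).
hot(pingu) first appears in round 4.

4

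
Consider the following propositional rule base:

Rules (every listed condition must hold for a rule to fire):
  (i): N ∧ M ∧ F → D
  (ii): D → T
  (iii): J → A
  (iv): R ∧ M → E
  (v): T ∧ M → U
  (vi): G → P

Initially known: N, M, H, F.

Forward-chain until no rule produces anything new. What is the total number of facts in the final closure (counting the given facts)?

Round 1 fires (i), giving D.
Round 2 fires (ii), giving T.
Round 3 fires (v), giving U.
Closure: {D, F, H, M, N, T, U} — 7 facts.

7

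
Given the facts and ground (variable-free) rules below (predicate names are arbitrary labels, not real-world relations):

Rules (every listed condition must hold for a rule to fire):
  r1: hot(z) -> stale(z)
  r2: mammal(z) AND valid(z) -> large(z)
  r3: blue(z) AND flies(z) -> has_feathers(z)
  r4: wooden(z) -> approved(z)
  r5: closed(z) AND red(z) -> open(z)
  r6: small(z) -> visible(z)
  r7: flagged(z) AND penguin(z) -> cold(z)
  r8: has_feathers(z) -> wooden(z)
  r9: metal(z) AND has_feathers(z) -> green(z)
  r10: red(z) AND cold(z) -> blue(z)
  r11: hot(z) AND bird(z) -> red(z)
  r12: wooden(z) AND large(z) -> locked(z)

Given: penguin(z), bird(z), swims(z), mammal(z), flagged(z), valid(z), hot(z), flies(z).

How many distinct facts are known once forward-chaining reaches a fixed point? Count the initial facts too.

17

Round 1: r1 [hot(z) -> stale(z)]; r2 [mammal(z) AND valid(z) -> large(z)]; r7 [flagged(z) AND penguin(z) -> cold(z)]; r11 [hot(z) AND bird(z) -> red(z)]. New: stale(z), large(z), cold(z), red(z).
Round 2: r10 [red(z) AND cold(z) -> blue(z)]. New: blue(z).
Round 3: r3 [blue(z) AND flies(z) -> has_feathers(z)]. New: has_feathers(z).
Round 4: r8 [has_feathers(z) -> wooden(z)]. New: wooden(z).
Round 5: r4 [wooden(z) -> approved(z)]; r12 [wooden(z) AND large(z) -> locked(z)]. New: approved(z), locked(z).
Closure: {approved(z), bird(z), blue(z), cold(z), flagged(z), flies(z), has_feathers(z), hot(z), large(z), locked(z), mammal(z), penguin(z), red(z), stale(z), swims(z), valid(z), wooden(z)} — 17 facts.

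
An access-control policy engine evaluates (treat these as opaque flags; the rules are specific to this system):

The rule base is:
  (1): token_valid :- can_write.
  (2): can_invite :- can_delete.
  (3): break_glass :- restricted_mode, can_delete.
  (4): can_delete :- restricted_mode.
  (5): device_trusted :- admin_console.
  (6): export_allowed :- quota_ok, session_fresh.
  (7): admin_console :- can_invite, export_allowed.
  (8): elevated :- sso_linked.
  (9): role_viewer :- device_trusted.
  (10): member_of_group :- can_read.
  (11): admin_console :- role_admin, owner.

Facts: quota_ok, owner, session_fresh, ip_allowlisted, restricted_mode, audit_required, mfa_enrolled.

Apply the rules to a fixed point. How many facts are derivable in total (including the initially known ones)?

14

Round 1 — (4), (6), derive can_delete, export_allowed.
Round 2 — (2), (3), derive can_invite, break_glass.
Round 3 — (7), derive admin_console.
Round 4 — (5), derive device_trusted.
Round 5 — (9), derive role_viewer.
Closure: {admin_console, audit_required, break_glass, can_delete, can_invite, device_trusted, export_allowed, ip_allowlisted, mfa_enrolled, owner, quota_ok, restricted_mode, role_viewer, session_fresh} — 14 facts.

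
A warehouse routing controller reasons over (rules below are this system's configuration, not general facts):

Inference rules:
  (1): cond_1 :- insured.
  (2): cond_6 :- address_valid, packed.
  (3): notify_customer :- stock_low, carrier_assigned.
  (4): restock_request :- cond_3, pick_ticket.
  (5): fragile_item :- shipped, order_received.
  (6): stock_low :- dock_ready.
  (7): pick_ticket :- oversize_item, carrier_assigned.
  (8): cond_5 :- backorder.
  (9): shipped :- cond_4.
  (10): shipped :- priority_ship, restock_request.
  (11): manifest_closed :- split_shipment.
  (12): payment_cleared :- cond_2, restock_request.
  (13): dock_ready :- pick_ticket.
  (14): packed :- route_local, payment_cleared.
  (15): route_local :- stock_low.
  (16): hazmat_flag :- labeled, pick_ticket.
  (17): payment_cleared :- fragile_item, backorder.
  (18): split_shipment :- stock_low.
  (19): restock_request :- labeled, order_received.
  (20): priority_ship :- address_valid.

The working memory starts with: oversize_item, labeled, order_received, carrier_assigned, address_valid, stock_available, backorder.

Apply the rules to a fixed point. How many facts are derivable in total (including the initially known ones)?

23

Round 1: (7) [pick_ticket :- oversize_item, carrier_assigned.]; (8) [cond_5 :- backorder.]; (19) [restock_request :- labeled, order_received.]; (20) [priority_ship :- address_valid.]. New: pick_ticket, cond_5, restock_request, priority_ship.
Round 2: (10) [shipped :- priority_ship, restock_request.]; (13) [dock_ready :- pick_ticket.]; (16) [hazmat_flag :- labeled, pick_ticket.]. New: shipped, dock_ready, hazmat_flag.
Round 3: (5) [fragile_item :- shipped, order_received.]; (6) [stock_low :- dock_ready.]. New: fragile_item, stock_low.
Round 4: (3) [notify_customer :- stock_low, carrier_assigned.]; (15) [route_local :- stock_low.]; (17) [payment_cleared :- fragile_item, backorder.]; (18) [split_shipment :- stock_low.]. New: notify_customer, route_local, payment_cleared, split_shipment.
Round 5: (11) [manifest_closed :- split_shipment.]; (14) [packed :- route_local, payment_cleared.]. New: manifest_closed, packed.
Round 6: (2) [cond_6 :- address_valid, packed.]. New: cond_6.
Closure: {address_valid, backorder, carrier_assigned, cond_5, cond_6, dock_ready, fragile_item, hazmat_flag, labeled, manifest_closed, notify_customer, order_received, oversize_item, packed, payment_cleared, pick_ticket, priority_ship, restock_request, route_local, shipped, split_shipment, stock_available, stock_low} — 23 facts.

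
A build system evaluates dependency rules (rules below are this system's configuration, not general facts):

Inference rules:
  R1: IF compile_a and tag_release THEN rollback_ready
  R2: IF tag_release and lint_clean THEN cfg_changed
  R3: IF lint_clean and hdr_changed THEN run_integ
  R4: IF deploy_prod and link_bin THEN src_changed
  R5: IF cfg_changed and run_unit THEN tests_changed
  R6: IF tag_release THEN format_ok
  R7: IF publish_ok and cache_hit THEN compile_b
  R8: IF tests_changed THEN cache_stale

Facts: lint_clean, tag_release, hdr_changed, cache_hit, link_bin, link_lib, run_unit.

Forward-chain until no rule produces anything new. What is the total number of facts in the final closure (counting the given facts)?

12

Round 1: R2 [IF tag_release and lint_clean THEN cfg_changed]; R3 [IF lint_clean and hdr_changed THEN run_integ]; R6 [IF tag_release THEN format_ok]. New: cfg_changed, run_integ, format_ok.
Round 2: R5 [IF cfg_changed and run_unit THEN tests_changed]. New: tests_changed.
Round 3: R8 [IF tests_changed THEN cache_stale]. New: cache_stale.
Closure: {cache_hit, cache_stale, cfg_changed, format_ok, hdr_changed, link_bin, link_lib, lint_clean, run_integ, run_unit, tag_release, tests_changed} — 12 facts.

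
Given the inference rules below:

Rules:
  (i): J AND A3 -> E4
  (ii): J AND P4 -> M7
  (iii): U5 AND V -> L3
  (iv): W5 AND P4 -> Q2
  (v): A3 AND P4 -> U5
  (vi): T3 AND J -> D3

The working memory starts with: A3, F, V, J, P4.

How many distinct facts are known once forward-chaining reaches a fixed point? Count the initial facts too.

9

[1] (i) [J AND A3 -> E4]; (ii) [J AND P4 -> M7]; (v) [A3 AND P4 -> U5]. ⇒ new: E4, M7, U5.
[2] (iii) [U5 AND V -> L3]. ⇒ new: L3.
Closure: {A3, E4, F, J, L3, M7, P4, U5, V} — 9 facts.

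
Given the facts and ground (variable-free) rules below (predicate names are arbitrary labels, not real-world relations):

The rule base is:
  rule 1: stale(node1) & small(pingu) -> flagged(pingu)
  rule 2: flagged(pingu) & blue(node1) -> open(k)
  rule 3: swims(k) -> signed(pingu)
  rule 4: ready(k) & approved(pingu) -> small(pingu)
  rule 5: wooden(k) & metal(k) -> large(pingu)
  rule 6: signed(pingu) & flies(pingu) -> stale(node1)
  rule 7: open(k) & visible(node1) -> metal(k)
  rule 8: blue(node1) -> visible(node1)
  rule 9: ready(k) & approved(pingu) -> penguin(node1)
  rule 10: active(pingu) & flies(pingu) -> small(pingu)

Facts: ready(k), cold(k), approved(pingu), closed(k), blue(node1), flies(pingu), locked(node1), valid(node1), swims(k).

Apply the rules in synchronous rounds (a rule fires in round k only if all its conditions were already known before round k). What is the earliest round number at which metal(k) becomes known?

Round 1 fires rule 3, rule 4, rule 8, rule 9, giving signed(pingu), small(pingu), visible(node1), penguin(node1).
Round 2 fires rule 6, giving stale(node1).
Round 3 fires rule 1, giving flagged(pingu).
Round 4 fires rule 2, giving open(k).
Round 5 fires rule 7, giving metal(k).
metal(k) first appears in round 5.

5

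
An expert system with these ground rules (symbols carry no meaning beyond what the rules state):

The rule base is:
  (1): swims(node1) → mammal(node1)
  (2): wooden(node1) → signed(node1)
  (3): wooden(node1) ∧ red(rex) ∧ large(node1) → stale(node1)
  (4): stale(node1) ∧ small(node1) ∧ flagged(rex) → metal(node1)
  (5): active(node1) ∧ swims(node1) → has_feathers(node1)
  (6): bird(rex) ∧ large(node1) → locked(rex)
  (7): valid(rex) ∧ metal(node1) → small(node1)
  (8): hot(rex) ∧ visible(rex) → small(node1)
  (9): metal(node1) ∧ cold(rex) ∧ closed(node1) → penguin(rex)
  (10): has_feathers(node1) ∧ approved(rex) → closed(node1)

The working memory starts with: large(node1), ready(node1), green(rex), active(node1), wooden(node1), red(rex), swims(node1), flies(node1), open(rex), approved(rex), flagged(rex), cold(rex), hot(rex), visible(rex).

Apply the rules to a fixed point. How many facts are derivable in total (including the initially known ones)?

22

Round 1: (1) [swims(node1) → mammal(node1)]; (2) [wooden(node1) → signed(node1)]; (3) [wooden(node1) ∧ red(rex) ∧ large(node1) → stale(node1)]; (5) [active(node1) ∧ swims(node1) → has_feathers(node1)]; (8) [hot(rex) ∧ visible(rex) → small(node1)]. Adds mammal(node1), signed(node1), stale(node1), has_feathers(node1), small(node1).
Round 2: (4) [stale(node1) ∧ small(node1) ∧ flagged(rex) → metal(node1)]; (10) [has_feathers(node1) ∧ approved(rex) → closed(node1)]. Adds metal(node1), closed(node1).
Round 3: (9) [metal(node1) ∧ cold(rex) ∧ closed(node1) → penguin(rex)]. Adds penguin(rex).
Closure: {active(node1), approved(rex), closed(node1), cold(rex), flagged(rex), flies(node1), green(rex), has_feathers(node1), hot(rex), large(node1), mammal(node1), metal(node1), open(rex), penguin(rex), ready(node1), red(rex), signed(node1), small(node1), stale(node1), swims(node1), visible(rex), wooden(node1)} — 22 facts.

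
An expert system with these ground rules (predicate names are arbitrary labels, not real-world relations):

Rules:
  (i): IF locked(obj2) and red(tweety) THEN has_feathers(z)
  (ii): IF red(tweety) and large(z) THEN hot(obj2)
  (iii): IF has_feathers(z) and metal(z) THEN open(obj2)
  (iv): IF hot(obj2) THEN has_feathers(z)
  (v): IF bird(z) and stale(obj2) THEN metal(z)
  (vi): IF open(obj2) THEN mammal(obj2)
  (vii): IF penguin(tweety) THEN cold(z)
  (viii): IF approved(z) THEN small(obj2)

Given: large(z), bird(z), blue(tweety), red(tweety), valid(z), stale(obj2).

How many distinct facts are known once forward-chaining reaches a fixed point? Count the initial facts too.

[1] (ii) [IF red(tweety) and large(z) THEN hot(obj2)]; (v) [IF bird(z) and stale(obj2) THEN metal(z)]. ⇒ new: hot(obj2), metal(z).
[2] (iv) [IF hot(obj2) THEN has_feathers(z)]. ⇒ new: has_feathers(z).
[3] (iii) [IF has_feathers(z) and metal(z) THEN open(obj2)]. ⇒ new: open(obj2).
[4] (vi) [IF open(obj2) THEN mammal(obj2)]. ⇒ new: mammal(obj2).
Closure: {bird(z), blue(tweety), has_feathers(z), hot(obj2), large(z), mammal(obj2), metal(z), open(obj2), red(tweety), stale(obj2), valid(z)} — 11 facts.

11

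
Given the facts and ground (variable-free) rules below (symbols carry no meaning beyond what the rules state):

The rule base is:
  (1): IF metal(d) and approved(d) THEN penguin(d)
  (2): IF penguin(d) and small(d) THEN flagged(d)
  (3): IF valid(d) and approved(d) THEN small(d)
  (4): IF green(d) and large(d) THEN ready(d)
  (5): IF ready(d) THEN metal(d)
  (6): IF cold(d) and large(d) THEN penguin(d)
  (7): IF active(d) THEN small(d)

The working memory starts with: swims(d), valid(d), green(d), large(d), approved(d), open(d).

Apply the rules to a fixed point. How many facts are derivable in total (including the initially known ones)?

11

Round 1: (3) [IF valid(d) and approved(d) THEN small(d)]; (4) [IF green(d) and large(d) THEN ready(d)]. New: small(d), ready(d).
Round 2: (5) [IF ready(d) THEN metal(d)]. New: metal(d).
Round 3: (1) [IF metal(d) and approved(d) THEN penguin(d)]. New: penguin(d).
Round 4: (2) [IF penguin(d) and small(d) THEN flagged(d)]. New: flagged(d).
Closure: {approved(d), flagged(d), green(d), large(d), metal(d), open(d), penguin(d), ready(d), small(d), swims(d), valid(d)} — 11 facts.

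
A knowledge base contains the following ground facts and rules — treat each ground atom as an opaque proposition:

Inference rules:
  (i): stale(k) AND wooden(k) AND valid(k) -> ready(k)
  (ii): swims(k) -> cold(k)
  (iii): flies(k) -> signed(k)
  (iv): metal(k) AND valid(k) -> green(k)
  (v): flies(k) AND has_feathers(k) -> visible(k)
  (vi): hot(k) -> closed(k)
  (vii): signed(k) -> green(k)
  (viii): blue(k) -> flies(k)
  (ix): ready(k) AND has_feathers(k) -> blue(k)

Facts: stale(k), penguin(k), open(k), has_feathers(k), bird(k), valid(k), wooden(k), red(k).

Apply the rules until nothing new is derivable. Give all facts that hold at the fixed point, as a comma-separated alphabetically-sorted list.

Round 1: (i) [stale(k) AND wooden(k) AND valid(k) -> ready(k)]. New: ready(k).
Round 2: (ix) [ready(k) AND has_feathers(k) -> blue(k)]. New: blue(k).
Round 3: (viii) [blue(k) -> flies(k)]. New: flies(k).
Round 4: (iii) [flies(k) -> signed(k)]; (v) [flies(k) AND has_feathers(k) -> visible(k)]. New: signed(k), visible(k).
Round 5: (vii) [signed(k) -> green(k)]. New: green(k).

bird(k), blue(k), flies(k), green(k), has_feathers(k), open(k), penguin(k), ready(k), red(k), signed(k), stale(k), valid(k), visible(k), wooden(k)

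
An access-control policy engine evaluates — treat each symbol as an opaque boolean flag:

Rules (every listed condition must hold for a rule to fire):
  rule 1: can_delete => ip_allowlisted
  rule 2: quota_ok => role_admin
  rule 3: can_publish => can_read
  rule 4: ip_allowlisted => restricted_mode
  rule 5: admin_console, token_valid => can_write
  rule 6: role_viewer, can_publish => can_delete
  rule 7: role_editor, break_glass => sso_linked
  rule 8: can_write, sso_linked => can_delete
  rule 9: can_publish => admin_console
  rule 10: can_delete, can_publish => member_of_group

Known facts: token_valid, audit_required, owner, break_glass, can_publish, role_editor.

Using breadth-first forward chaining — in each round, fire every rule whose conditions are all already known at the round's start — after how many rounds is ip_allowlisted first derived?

4

Round 1 — rule 3, rule 7, rule 9, derive can_read, sso_linked, admin_console.
Round 2 — rule 5, derive can_write.
Round 3 — rule 8, derive can_delete.
Round 4 — rule 1, rule 10, derive ip_allowlisted, member_of_group.
ip_allowlisted first appears in round 4.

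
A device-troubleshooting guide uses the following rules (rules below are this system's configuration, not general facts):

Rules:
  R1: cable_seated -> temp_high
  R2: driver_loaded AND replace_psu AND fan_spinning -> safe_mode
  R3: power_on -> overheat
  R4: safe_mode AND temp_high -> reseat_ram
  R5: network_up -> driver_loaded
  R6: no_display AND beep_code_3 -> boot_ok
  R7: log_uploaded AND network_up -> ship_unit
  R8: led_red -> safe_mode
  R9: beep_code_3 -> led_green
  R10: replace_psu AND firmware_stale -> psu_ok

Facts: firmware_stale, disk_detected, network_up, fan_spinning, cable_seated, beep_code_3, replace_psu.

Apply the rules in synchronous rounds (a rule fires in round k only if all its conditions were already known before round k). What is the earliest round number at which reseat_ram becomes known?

Round 1: R1 [cable_seated -> temp_high]; R5 [network_up -> driver_loaded]; R9 [beep_code_3 -> led_green]; R10 [replace_psu AND firmware_stale -> psu_ok]. Adds temp_high, driver_loaded, led_green, psu_ok.
Round 2: R2 [driver_loaded AND replace_psu AND fan_spinning -> safe_mode]. Adds safe_mode.
Round 3: R4 [safe_mode AND temp_high -> reseat_ram]. Adds reseat_ram.
reseat_ram first appears in round 3.

3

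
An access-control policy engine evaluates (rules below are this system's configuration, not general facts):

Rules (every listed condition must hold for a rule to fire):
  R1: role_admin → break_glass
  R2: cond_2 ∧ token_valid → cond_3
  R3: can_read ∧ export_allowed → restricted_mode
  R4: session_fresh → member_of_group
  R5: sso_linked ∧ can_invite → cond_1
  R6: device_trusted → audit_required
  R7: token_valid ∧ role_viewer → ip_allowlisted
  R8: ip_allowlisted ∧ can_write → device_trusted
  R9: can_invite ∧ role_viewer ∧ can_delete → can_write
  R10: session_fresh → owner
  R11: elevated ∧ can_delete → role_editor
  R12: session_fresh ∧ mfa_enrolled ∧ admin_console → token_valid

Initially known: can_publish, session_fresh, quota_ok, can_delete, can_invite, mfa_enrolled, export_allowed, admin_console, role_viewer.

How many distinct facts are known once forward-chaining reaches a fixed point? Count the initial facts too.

16

Round 1 fires R4, R9, R10, R12, giving member_of_group, can_write, owner, token_valid.
Round 2 fires R7, giving ip_allowlisted.
Round 3 fires R8, giving device_trusted.
Round 4 fires R6, giving audit_required.
Closure: {admin_console, audit_required, can_delete, can_invite, can_publish, can_write, device_trusted, export_allowed, ip_allowlisted, member_of_group, mfa_enrolled, owner, quota_ok, role_viewer, session_fresh, token_valid} — 16 facts.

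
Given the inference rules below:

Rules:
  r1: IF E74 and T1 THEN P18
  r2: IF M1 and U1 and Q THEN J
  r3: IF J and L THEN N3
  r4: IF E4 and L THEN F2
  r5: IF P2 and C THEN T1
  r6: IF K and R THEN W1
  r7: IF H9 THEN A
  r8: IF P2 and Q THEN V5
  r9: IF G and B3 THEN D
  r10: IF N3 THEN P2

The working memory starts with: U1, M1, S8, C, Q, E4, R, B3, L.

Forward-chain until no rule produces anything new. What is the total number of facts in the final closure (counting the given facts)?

15

Round 1: r2 [IF M1 and U1 and Q THEN J]; r4 [IF E4 and L THEN F2]. Adds J, F2.
Round 2: r3 [IF J and L THEN N3]. Adds N3.
Round 3: r10 [IF N3 THEN P2]. Adds P2.
Round 4: r5 [IF P2 and C THEN T1]; r8 [IF P2 and Q THEN V5]. Adds T1, V5.
Closure: {B3, C, E4, F2, J, L, M1, N3, P2, Q, R, S8, T1, U1, V5} — 15 facts.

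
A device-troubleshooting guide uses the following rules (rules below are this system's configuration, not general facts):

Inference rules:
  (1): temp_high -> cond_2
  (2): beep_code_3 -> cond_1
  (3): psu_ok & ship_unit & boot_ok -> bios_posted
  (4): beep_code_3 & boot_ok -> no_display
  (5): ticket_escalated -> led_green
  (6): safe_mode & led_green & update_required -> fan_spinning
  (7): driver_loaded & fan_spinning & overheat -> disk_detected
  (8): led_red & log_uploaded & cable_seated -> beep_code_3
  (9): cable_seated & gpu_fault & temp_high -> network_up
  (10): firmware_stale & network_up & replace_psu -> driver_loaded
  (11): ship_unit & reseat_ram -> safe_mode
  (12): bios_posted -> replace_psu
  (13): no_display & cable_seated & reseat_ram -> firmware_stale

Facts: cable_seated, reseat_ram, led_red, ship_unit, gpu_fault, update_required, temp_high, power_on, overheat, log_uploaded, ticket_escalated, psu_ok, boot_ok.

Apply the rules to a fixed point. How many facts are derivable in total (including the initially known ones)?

26

Round 1: (1) [temp_high -> cond_2]; (3) [psu_ok & ship_unit & boot_ok -> bios_posted]; (5) [ticket_escalated -> led_green]; (8) [led_red & log_uploaded & cable_seated -> beep_code_3]; (9) [cable_seated & gpu_fault & temp_high -> network_up]; (11) [ship_unit & reseat_ram -> safe_mode]. New: cond_2, bios_posted, led_green, beep_code_3, network_up, safe_mode.
Round 2: (2) [beep_code_3 -> cond_1]; (4) [beep_code_3 & boot_ok -> no_display]; (6) [safe_mode & led_green & update_required -> fan_spinning]; (12) [bios_posted -> replace_psu]. New: cond_1, no_display, fan_spinning, replace_psu.
Round 3: (13) [no_display & cable_seated & reseat_ram -> firmware_stale]. New: firmware_stale.
Round 4: (10) [firmware_stale & network_up & replace_psu -> driver_loaded]. New: driver_loaded.
Round 5: (7) [driver_loaded & fan_spinning & overheat -> disk_detected]. New: disk_detected.
Closure: {beep_code_3, bios_posted, boot_ok, cable_seated, cond_1, cond_2, disk_detected, driver_loaded, fan_spinning, firmware_stale, gpu_fault, led_green, led_red, log_uploaded, network_up, no_display, overheat, power_on, psu_ok, replace_psu, reseat_ram, safe_mode, ship_unit, temp_high, ticket_escalated, update_required} — 26 facts.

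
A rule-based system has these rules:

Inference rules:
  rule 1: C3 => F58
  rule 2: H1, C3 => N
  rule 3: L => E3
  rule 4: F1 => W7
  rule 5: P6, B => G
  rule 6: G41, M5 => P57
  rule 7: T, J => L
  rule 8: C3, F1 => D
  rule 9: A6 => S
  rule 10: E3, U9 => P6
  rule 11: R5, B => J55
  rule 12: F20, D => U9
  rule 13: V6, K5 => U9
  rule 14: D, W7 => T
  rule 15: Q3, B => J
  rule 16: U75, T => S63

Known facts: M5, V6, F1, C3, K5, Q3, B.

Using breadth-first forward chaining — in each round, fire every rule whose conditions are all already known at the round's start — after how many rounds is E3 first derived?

4

[1] rule 1 [C3 => F58]; rule 4 [F1 => W7]; rule 8 [C3, F1 => D]; rule 13 [V6, K5 => U9]; rule 15 [Q3, B => J]. ⇒ new: F58, W7, D, U9, J.
[2] rule 14 [D, W7 => T]. ⇒ new: T.
[3] rule 7 [T, J => L]. ⇒ new: L.
[4] rule 3 [L => E3]. ⇒ new: E3.
E3 first appears in round 4.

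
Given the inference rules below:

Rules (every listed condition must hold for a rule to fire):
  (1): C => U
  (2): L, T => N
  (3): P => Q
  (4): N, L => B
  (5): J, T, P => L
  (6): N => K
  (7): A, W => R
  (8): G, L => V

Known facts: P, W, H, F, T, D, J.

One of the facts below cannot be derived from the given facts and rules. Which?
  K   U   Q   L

U

Round 1: (3) [P => Q]; (5) [J, T, P => L]. New: Q, L.
Round 2: (2) [L, T => N]. New: N.
Round 3: (4) [N, L => B]; (6) [N => K]. New: B, K.
Derived: Q (round 1), K (round 3), L (round 1). U never appears in any round.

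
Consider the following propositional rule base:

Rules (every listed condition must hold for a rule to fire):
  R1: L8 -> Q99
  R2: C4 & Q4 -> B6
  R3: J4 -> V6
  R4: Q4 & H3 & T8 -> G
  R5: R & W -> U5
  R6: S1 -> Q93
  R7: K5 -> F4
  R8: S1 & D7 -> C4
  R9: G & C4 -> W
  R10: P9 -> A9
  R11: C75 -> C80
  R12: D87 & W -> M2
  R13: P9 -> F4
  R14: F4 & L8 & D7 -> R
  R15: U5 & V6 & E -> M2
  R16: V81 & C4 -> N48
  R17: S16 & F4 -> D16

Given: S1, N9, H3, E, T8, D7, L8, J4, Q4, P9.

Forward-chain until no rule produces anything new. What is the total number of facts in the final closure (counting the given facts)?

22

Round 1: R1 [L8 -> Q99]; R3 [J4 -> V6]; R4 [Q4 & H3 & T8 -> G]; R6 [S1 -> Q93]; R8 [S1 & D7 -> C4]; R10 [P9 -> A9]; R13 [P9 -> F4]. Adds Q99, V6, G, Q93, C4, A9, F4.
Round 2: R2 [C4 & Q4 -> B6]; R9 [G & C4 -> W]; R14 [F4 & L8 & D7 -> R]. Adds B6, W, R.
Round 3: R5 [R & W -> U5]. Adds U5.
Round 4: R15 [U5 & V6 & E -> M2]. Adds M2.
Closure: {A9, B6, C4, D7, E, F4, G, H3, J4, L8, M2, N9, P9, Q4, Q93, Q99, R, S1, T8, U5, V6, W} — 22 facts.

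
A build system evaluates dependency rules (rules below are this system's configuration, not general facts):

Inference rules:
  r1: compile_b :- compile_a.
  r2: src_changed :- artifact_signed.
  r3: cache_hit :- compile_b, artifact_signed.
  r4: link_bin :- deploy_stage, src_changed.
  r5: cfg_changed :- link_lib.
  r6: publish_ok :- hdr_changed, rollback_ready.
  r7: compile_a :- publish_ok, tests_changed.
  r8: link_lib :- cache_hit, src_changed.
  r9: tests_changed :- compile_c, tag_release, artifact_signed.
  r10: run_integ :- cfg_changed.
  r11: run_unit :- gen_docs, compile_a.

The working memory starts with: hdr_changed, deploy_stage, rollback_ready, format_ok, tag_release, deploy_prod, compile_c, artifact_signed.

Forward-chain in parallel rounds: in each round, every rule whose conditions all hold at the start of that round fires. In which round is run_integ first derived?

7

[1] r2 [src_changed :- artifact_signed.]; r6 [publish_ok :- hdr_changed, rollback_ready.]; r9 [tests_changed :- compile_c, tag_release, artifact_signed.]. ⇒ new: src_changed, publish_ok, tests_changed.
[2] r4 [link_bin :- deploy_stage, src_changed.]; r7 [compile_a :- publish_ok, tests_changed.]. ⇒ new: link_bin, compile_a.
[3] r1 [compile_b :- compile_a.]. ⇒ new: compile_b.
[4] r3 [cache_hit :- compile_b, artifact_signed.]. ⇒ new: cache_hit.
[5] r8 [link_lib :- cache_hit, src_changed.]. ⇒ new: link_lib.
[6] r5 [cfg_changed :- link_lib.]. ⇒ new: cfg_changed.
[7] r10 [run_integ :- cfg_changed.]. ⇒ new: run_integ.
run_integ first appears in round 7.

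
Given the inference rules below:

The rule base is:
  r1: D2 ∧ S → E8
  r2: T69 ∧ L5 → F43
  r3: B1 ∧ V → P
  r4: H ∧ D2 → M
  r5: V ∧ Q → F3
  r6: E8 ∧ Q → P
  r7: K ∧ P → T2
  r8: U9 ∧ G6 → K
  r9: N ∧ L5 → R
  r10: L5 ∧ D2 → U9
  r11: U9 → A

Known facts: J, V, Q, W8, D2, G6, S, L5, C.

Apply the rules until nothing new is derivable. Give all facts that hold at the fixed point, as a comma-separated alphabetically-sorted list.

A, C, D2, E8, F3, G6, J, K, L5, P, Q, S, T2, U9, V, W8

Round 1 — r1, r5, r10, derive E8, F3, U9.
Round 2 — r6, r8, r11, derive P, K, A.
Round 3 — r7, derive T2.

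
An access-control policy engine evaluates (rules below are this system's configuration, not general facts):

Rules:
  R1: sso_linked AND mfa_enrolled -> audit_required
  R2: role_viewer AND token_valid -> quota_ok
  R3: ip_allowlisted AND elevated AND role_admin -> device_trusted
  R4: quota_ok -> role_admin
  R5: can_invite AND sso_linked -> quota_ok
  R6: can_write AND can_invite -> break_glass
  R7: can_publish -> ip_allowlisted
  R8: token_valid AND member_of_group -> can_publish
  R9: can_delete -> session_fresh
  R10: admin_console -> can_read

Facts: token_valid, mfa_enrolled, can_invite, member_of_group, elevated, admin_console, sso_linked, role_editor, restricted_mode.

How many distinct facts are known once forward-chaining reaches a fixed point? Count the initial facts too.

Round 1: R1 [sso_linked AND mfa_enrolled -> audit_required]; R5 [can_invite AND sso_linked -> quota_ok]; R8 [token_valid AND member_of_group -> can_publish]; R10 [admin_console -> can_read]. New: audit_required, quota_ok, can_publish, can_read.
Round 2: R4 [quota_ok -> role_admin]; R7 [can_publish -> ip_allowlisted]. New: role_admin, ip_allowlisted.
Round 3: R3 [ip_allowlisted AND elevated AND role_admin -> device_trusted]. New: device_trusted.
Closure: {admin_console, audit_required, can_invite, can_publish, can_read, device_trusted, elevated, ip_allowlisted, member_of_group, mfa_enrolled, quota_ok, restricted_mode, role_admin, role_editor, sso_linked, token_valid} — 16 facts.

16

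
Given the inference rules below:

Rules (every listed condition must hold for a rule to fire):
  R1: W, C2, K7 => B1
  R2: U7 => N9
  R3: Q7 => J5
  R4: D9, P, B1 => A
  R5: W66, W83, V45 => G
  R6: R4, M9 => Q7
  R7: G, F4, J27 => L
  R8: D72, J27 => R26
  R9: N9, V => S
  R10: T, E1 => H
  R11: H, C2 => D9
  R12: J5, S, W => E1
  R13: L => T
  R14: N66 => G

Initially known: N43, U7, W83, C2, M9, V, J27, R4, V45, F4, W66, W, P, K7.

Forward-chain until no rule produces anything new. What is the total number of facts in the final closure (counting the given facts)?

26

Round 1: R1 [W, C2, K7 => B1]; R2 [U7 => N9]; R5 [W66, W83, V45 => G]; R6 [R4, M9 => Q7]. Adds B1, N9, G, Q7.
Round 2: R3 [Q7 => J5]; R7 [G, F4, J27 => L]; R9 [N9, V => S]. Adds J5, L, S.
Round 3: R12 [J5, S, W => E1]; R13 [L => T]. Adds E1, T.
Round 4: R10 [T, E1 => H]. Adds H.
Round 5: R11 [H, C2 => D9]. Adds D9.
Round 6: R4 [D9, P, B1 => A]. Adds A.
Closure: {A, B1, C2, D9, E1, F4, G, H, J27, J5, K7, L, M9, N43, N9, P, Q7, R4, S, T, U7, V, V45, W, W66, W83} — 26 facts.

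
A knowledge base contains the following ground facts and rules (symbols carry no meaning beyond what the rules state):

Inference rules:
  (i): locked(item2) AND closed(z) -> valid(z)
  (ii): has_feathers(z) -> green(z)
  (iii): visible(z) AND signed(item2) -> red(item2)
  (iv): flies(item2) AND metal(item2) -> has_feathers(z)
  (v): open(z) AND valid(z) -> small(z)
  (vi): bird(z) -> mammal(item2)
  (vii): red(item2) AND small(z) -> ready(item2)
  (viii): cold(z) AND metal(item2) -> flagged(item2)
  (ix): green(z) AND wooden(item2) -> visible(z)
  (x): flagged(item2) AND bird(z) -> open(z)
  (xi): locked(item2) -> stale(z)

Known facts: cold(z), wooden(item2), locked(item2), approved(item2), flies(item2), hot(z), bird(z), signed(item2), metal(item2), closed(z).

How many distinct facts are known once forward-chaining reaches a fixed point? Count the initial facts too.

21

[1] (i) [locked(item2) AND closed(z) -> valid(z)]; (iv) [flies(item2) AND metal(item2) -> has_feathers(z)]; (vi) [bird(z) -> mammal(item2)]; (viii) [cold(z) AND metal(item2) -> flagged(item2)]; (xi) [locked(item2) -> stale(z)]. ⇒ new: valid(z), has_feathers(z), mammal(item2), flagged(item2), stale(z).
[2] (ii) [has_feathers(z) -> green(z)]; (x) [flagged(item2) AND bird(z) -> open(z)]. ⇒ new: green(z), open(z).
[3] (v) [open(z) AND valid(z) -> small(z)]; (ix) [green(z) AND wooden(item2) -> visible(z)]. ⇒ new: small(z), visible(z).
[4] (iii) [visible(z) AND signed(item2) -> red(item2)]. ⇒ new: red(item2).
[5] (vii) [red(item2) AND small(z) -> ready(item2)]. ⇒ new: ready(item2).
Closure: {approved(item2), bird(z), closed(z), cold(z), flagged(item2), flies(item2), green(z), has_feathers(z), hot(z), locked(item2), mammal(item2), metal(item2), open(z), ready(item2), red(item2), signed(item2), small(z), stale(z), valid(z), visible(z), wooden(item2)} — 21 facts.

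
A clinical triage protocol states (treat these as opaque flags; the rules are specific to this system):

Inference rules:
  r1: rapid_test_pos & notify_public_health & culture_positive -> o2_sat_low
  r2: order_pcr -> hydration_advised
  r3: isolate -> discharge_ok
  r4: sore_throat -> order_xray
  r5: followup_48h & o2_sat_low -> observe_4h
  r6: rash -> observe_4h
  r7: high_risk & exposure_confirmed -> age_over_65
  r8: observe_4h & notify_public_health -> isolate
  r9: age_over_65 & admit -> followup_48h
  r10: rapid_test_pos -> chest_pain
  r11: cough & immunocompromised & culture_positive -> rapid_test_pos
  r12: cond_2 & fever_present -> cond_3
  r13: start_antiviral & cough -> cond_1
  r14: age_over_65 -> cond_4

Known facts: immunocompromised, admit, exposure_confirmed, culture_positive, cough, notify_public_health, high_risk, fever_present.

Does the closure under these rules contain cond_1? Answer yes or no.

no

Round 1 fires r7, r11, giving age_over_65, rapid_test_pos.
Round 2 fires r1, r9, r10, r14, giving o2_sat_low, followup_48h, chest_pain, cond_4.
Round 3 fires r5, giving observe_4h.
Round 4 fires r8, giving isolate.
Round 5 fires r3, giving discharge_ok.
Fixed point reached. cond_1 is concluded only by r13; r13 needs start_antiviral (never derived).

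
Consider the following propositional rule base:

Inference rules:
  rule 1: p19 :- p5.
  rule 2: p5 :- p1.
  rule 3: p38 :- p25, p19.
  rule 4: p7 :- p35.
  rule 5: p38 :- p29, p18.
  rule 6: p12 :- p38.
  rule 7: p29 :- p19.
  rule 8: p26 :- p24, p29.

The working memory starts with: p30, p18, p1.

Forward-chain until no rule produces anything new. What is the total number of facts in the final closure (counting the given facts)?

Round 1 — rule 2, derive p5.
Round 2 — rule 1, derive p19.
Round 3 — rule 7, derive p29.
Round 4 — rule 5, derive p38.
Round 5 — rule 6, derive p12.
Closure: {p1, p12, p18, p19, p29, p30, p38, p5} — 8 facts.

8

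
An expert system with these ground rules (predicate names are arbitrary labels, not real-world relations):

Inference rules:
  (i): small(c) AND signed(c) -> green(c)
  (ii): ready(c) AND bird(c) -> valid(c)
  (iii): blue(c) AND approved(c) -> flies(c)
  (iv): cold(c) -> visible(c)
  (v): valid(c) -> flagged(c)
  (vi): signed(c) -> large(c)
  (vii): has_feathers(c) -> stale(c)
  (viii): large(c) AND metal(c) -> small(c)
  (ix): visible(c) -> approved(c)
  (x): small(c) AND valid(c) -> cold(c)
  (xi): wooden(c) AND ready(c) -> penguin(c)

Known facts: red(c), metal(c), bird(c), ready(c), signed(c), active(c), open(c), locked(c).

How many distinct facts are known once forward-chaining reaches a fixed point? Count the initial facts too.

16

Round 1: (ii) [ready(c) AND bird(c) -> valid(c)]; (vi) [signed(c) -> large(c)]. New: valid(c), large(c).
Round 2: (v) [valid(c) -> flagged(c)]; (viii) [large(c) AND metal(c) -> small(c)]. New: flagged(c), small(c).
Round 3: (i) [small(c) AND signed(c) -> green(c)]; (x) [small(c) AND valid(c) -> cold(c)]. New: green(c), cold(c).
Round 4: (iv) [cold(c) -> visible(c)]. New: visible(c).
Round 5: (ix) [visible(c) -> approved(c)]. New: approved(c).
Closure: {active(c), approved(c), bird(c), cold(c), flagged(c), green(c), large(c), locked(c), metal(c), open(c), ready(c), red(c), signed(c), small(c), valid(c), visible(c)} — 16 facts.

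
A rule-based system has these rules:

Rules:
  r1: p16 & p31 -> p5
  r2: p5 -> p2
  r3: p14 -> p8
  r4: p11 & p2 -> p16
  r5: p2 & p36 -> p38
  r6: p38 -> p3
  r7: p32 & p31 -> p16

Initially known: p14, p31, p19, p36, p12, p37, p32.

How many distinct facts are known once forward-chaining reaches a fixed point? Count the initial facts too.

Round 1 — r3, r7, derive p8, p16.
Round 2 — r1, derive p5.
Round 3 — r2, derive p2.
Round 4 — r5, derive p38.
Round 5 — r6, derive p3.
Closure: {p12, p14, p16, p19, p2, p3, p31, p32, p36, p37, p38, p5, p8} — 13 facts.

13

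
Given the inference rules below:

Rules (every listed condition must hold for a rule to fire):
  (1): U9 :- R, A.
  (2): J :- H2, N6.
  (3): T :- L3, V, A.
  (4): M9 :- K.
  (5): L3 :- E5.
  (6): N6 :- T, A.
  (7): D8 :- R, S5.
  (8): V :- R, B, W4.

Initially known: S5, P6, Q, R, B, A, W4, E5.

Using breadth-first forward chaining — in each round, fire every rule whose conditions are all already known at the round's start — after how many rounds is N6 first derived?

Round 1: (1) [U9 :- R, A.]; (5) [L3 :- E5.]; (7) [D8 :- R, S5.]; (8) [V :- R, B, W4.]. New: U9, L3, D8, V.
Round 2: (3) [T :- L3, V, A.]. New: T.
Round 3: (6) [N6 :- T, A.]. New: N6.
N6 first appears in round 3.

3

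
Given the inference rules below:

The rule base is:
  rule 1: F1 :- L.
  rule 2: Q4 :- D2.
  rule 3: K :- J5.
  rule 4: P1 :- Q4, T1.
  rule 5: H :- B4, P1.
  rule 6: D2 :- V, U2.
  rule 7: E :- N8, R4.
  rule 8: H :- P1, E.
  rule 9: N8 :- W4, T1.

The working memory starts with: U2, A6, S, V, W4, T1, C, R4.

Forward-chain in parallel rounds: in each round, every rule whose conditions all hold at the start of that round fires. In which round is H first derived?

Round 1: rule 6 [D2 :- V, U2.]; rule 9 [N8 :- W4, T1.]. New: D2, N8.
Round 2: rule 2 [Q4 :- D2.]; rule 7 [E :- N8, R4.]. New: Q4, E.
Round 3: rule 4 [P1 :- Q4, T1.]. New: P1.
Round 4: rule 8 [H :- P1, E.]. New: H.
H first appears in round 4.

4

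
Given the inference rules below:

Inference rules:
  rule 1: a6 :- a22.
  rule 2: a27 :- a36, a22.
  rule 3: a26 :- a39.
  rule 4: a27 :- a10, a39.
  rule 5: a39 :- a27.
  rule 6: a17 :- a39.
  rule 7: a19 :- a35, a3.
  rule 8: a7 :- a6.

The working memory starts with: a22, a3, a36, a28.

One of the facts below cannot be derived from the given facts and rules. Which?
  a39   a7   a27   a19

a19

[1] rule 1 [a6 :- a22.]; rule 2 [a27 :- a36, a22.]. ⇒ new: a6, a27.
[2] rule 5 [a39 :- a27.]; rule 8 [a7 :- a6.]. ⇒ new: a39, a7.
[3] rule 3 [a26 :- a39.]; rule 6 [a17 :- a39.]. ⇒ new: a26, a17.
Derived: a7 (round 2), a27 (round 1), a39 (round 2). a19 never appears in any round.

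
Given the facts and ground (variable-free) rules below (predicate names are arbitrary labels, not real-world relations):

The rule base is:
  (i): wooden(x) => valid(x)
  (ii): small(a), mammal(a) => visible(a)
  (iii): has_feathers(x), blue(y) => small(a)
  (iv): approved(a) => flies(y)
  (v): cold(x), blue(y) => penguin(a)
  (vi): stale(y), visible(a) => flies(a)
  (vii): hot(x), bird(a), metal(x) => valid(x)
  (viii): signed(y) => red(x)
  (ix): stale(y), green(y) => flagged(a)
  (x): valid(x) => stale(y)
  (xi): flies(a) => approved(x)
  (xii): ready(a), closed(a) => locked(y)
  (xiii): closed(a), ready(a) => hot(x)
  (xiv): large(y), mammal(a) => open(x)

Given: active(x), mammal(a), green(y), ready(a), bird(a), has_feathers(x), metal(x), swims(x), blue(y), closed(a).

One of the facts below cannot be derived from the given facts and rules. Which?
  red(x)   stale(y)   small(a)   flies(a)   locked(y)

red(x)

Round 1 fires (iii), (xii), (xiii), giving small(a), locked(y), hot(x).
Round 2 fires (ii), (vii), giving visible(a), valid(x).
Round 3 fires (x), giving stale(y).
Round 4 fires (vi), (ix), giving flies(a), flagged(a).
Round 5 fires (xi), giving approved(x).
Derived: small(a) (round 1), stale(y) (round 3), flies(a) (round 4), locked(y) (round 1). red(x) never appears in any round.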